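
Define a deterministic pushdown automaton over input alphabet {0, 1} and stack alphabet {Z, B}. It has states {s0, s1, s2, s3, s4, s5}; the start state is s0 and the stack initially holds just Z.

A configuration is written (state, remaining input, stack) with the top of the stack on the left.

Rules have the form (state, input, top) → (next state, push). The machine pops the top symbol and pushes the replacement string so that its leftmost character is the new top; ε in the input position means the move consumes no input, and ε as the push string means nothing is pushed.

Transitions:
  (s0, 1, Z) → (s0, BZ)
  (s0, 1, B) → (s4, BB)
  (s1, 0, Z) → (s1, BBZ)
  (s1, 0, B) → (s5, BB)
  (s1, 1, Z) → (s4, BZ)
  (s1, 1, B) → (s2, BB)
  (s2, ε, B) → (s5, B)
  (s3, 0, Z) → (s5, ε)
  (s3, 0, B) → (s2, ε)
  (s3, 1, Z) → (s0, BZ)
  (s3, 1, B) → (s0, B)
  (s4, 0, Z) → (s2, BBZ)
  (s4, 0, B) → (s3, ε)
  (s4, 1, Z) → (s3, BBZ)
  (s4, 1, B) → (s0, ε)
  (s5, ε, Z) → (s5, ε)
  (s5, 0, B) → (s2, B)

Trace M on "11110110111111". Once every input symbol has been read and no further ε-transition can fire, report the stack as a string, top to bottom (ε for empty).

(s0, 11110110111111, Z)
  read 1, top Z: go to s0, push BZ → (s0, 1110110111111, BZ)
  read 1, top B: go to s4, push BB → (s4, 110110111111, BBZ)
  read 1, top B: go to s0, push ε → (s0, 10110111111, BZ)
  read 1, top B: go to s4, push BB → (s4, 0110111111, BBZ)
  read 0, top B: go to s3, push ε → (s3, 110111111, BZ)
  read 1, top B: go to s0, push B → (s0, 10111111, BZ)
  read 1, top B: go to s4, push BB → (s4, 0111111, BBZ)
  read 0, top B: go to s3, push ε → (s3, 111111, BZ)
  read 1, top B: go to s0, push B → (s0, 11111, BZ)
  read 1, top B: go to s4, push BB → (s4, 1111, BBZ)
  read 1, top B: go to s0, push ε → (s0, 111, BZ)
  read 1, top B: go to s4, push BB → (s4, 11, BBZ)
  read 1, top B: go to s0, push ε → (s0, 1, BZ)
  read 1, top B: go to s4, push BB → (s4, ε, BBZ)
All input consumed in state s4 with stack BBZ.

BBZ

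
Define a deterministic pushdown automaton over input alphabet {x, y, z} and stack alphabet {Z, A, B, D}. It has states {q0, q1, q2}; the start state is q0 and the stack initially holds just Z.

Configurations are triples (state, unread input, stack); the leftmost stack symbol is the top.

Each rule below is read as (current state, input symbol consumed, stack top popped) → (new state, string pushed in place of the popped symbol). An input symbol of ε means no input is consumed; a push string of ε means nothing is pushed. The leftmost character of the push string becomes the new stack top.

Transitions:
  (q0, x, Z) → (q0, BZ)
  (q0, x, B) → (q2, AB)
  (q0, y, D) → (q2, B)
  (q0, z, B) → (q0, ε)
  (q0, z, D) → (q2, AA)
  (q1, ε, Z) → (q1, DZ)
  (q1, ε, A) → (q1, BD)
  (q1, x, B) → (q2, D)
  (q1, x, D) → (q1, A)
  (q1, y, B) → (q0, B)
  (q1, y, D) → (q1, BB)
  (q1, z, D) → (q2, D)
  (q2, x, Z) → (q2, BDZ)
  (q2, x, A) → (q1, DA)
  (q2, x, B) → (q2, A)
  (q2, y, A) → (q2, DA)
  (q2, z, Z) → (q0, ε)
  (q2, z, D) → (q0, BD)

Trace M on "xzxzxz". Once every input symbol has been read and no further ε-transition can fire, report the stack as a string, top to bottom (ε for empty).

(q0, xzxzxz, Z)
  read x, top Z: go to q0, push BZ → (q0, zxzxz, BZ)
  read z, top B: go to q0, push ε → (q0, xzxz, Z)
  read x, top Z: go to q0, push BZ → (q0, zxz, BZ)
  read z, top B: go to q0, push ε → (q0, xz, Z)
  read x, top Z: go to q0, push BZ → (q0, z, BZ)
  read z, top B: go to q0, push ε → (q0, ε, Z)
All input consumed in state q0 with stack Z.

Z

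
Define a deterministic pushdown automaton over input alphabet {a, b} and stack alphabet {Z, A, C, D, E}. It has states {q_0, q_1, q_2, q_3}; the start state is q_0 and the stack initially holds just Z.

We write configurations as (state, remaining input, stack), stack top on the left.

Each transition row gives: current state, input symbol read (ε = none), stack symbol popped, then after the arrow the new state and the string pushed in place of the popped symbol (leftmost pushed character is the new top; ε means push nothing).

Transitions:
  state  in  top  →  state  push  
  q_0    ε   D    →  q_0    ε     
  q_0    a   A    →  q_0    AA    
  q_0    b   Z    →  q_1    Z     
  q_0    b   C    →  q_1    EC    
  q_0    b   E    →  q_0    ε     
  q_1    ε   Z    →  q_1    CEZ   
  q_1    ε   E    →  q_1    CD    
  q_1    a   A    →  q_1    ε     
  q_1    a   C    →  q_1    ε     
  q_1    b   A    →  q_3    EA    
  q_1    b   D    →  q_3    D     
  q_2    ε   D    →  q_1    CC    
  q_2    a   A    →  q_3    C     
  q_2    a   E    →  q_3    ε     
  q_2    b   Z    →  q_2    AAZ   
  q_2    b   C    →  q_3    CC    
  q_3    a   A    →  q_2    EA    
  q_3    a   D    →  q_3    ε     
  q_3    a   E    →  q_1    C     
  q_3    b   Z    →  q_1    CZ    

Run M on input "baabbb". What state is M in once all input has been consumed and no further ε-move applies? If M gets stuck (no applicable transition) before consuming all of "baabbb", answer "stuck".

(q_0, baabbb, Z) ⊢ (q_1, aabbb, Z) ⊢ (q_1, aabbb, CEZ) ⊢ (q_1, abbb, EZ) ⊢ (q_1, abbb, CDZ) ⊢ (q_1, bbb, DZ) ⊢ (q_3, bb, DZ)
No transition for (q_3, b, top D); M blocks with input bb remaining.

stuck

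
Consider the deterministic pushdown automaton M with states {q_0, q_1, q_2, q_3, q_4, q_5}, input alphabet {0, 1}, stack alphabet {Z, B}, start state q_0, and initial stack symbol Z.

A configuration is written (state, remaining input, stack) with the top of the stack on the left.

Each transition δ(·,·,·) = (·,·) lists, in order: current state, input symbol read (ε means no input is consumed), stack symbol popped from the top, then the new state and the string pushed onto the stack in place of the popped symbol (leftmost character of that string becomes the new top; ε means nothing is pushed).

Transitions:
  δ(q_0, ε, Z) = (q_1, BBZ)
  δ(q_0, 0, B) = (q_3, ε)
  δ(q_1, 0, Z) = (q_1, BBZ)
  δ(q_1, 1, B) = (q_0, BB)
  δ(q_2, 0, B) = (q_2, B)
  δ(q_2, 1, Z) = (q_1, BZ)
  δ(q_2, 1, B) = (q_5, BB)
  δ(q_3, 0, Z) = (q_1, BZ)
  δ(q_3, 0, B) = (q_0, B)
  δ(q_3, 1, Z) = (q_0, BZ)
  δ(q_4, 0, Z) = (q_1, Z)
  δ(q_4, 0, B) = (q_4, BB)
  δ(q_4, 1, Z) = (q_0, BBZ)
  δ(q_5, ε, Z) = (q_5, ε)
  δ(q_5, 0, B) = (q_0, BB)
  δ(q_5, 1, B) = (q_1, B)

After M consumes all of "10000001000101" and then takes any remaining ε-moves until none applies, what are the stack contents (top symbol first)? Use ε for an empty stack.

BZ

(q_0, 10000001000101, Z) ⊢ (q_1, 10000001000101, BBZ) ⊢ (q_0, 0000001000101, BBBZ) ⊢ (q_3, 000001000101, BBZ) ⊢ (q_0, 00001000101, BBZ) ⊢ (q_3, 0001000101, BZ) ⊢ (q_0, 001000101, BZ) ⊢ (q_3, 01000101, Z) ⊢ (q_1, 1000101, BZ) ⊢ (q_0, 000101, BBZ) ⊢ (q_3, 00101, BZ) ⊢ (q_0, 0101, BZ) ⊢ (q_3, 101, Z) ⊢ (q_0, 01, BZ) ⊢ (q_3, 1, Z) ⊢ (q_0, ε, BZ)
All input consumed in state q_0 with stack BZ.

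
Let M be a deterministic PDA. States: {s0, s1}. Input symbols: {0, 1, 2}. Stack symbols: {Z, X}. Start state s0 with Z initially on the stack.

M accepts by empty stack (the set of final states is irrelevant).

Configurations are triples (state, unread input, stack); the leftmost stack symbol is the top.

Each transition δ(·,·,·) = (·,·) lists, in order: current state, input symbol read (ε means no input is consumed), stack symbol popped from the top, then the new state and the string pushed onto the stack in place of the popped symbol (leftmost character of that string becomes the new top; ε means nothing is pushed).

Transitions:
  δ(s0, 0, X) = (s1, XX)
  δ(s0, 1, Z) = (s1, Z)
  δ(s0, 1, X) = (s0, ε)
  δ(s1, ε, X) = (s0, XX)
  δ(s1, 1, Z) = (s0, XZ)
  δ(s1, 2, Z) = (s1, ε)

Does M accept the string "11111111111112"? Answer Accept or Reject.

(s0, 11111111111112, Z)
  read 1, top Z: go to s1, push Z → (s1, 1111111111112, Z)
  read 1, top Z: go to s0, push XZ → (s0, 111111111112, XZ)
  read 1, top X: go to s0, push ε → (s0, 11111111112, Z)
  read 1, top Z: go to s1, push Z → (s1, 1111111112, Z)
  read 1, top Z: go to s0, push XZ → (s0, 111111112, XZ)
  read 1, top X: go to s0, push ε → (s0, 11111112, Z)
  read 1, top Z: go to s1, push Z → (s1, 1111112, Z)
  read 1, top Z: go to s0, push XZ → (s0, 111112, XZ)
  read 1, top X: go to s0, push ε → (s0, 11112, Z)
  read 1, top Z: go to s1, push Z → (s1, 1112, Z)
  read 1, top Z: go to s0, push XZ → (s0, 112, XZ)
  read 1, top X: go to s0, push ε → (s0, 12, Z)
  read 1, top Z: go to s1, push Z → (s1, 2, Z)
  read 2, top Z: go to s1, push ε → (s1, ε, ε)
All input consumed and the stack is empty.

Accept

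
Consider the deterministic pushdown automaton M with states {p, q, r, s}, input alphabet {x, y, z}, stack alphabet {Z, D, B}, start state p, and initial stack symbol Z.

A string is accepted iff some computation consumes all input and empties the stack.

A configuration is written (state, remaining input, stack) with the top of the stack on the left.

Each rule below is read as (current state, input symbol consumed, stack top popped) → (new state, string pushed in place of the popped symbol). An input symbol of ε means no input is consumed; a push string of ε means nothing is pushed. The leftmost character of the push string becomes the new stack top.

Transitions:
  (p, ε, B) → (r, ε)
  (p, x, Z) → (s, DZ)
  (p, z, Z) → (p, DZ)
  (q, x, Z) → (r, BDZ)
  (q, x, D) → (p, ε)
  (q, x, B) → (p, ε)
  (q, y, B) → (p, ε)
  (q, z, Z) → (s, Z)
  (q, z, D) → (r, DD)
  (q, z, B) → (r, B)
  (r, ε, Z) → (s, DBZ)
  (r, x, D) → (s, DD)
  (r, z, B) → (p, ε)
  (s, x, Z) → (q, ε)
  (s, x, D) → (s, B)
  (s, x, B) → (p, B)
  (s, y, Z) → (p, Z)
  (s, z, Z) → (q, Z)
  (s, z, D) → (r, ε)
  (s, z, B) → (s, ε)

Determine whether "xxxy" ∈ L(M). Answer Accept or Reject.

(p, xxxy, Z)
  read x, top Z: go to s, push DZ → (s, xxy, DZ)
  read x, top D: go to s, push B → (s, xy, BZ)
  read x, top B: go to p, push B → (p, y, BZ)
  ε-move, top B: go to r, push ε → (r, y, Z)
  ε-move, top Z: go to s, push DBZ → (s, y, DBZ)
No transition applies at (s, y, DBZ); input not fully consumed.

Reject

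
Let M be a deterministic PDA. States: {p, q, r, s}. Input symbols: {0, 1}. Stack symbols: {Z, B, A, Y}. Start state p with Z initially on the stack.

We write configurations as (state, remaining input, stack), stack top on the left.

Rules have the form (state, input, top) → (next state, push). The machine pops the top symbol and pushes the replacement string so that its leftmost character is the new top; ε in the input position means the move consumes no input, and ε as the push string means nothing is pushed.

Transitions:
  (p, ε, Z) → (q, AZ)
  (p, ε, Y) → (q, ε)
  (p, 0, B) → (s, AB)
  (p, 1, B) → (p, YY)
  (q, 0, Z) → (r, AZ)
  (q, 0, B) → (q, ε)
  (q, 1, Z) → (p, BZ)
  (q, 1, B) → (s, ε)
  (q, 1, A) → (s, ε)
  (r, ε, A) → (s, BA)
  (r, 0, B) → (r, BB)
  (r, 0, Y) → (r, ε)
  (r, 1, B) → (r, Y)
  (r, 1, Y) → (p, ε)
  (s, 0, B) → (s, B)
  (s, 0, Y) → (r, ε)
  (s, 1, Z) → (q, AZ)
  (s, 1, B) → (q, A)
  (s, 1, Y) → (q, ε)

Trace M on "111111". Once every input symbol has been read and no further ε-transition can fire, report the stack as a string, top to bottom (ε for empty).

AZ

(p, 111111, Z)
  ε-move, top Z: go to q, push AZ → (q, 111111, AZ)
  read 1, top A: go to s, push ε → (s, 11111, Z)
  read 1, top Z: go to q, push AZ → (q, 1111, AZ)
  read 1, top A: go to s, push ε → (s, 111, Z)
  read 1, top Z: go to q, push AZ → (q, 11, AZ)
  read 1, top A: go to s, push ε → (s, 1, Z)
  read 1, top Z: go to q, push AZ → (q, ε, AZ)
All input consumed in state q with stack AZ.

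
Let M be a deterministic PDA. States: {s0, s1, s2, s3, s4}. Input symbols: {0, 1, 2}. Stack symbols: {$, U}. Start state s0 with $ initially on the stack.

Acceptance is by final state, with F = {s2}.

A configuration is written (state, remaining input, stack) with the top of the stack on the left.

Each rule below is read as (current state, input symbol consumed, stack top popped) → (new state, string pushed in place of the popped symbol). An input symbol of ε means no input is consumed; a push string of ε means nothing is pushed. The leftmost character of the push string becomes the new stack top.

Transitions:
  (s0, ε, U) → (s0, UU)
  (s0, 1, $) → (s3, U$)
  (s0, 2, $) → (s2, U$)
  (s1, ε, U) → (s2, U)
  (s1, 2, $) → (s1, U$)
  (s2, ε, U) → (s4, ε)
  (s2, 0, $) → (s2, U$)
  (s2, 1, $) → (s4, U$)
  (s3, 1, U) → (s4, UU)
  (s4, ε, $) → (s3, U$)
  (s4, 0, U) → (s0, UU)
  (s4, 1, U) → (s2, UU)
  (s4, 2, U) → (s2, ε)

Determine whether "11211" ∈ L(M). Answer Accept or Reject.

Accept

(s0, 11211, $)
  read 1, top $: go to s3, push U$ → (s3, 1211, U$)
  read 1, top U: go to s4, push UU → (s4, 211, UU$)
  read 2, top U: go to s2, push ε → (s2, 11, U$)
  ε-move, top U: go to s4, push ε → (s4, 11, $)
  ε-move, top $: go to s3, push U$ → (s3, 11, U$)
  read 1, top U: go to s4, push UU → (s4, 1, UU$)
  read 1, top U: go to s2, push UU → (s2, ε, UUU$)
All input consumed; state s2 ∈ F.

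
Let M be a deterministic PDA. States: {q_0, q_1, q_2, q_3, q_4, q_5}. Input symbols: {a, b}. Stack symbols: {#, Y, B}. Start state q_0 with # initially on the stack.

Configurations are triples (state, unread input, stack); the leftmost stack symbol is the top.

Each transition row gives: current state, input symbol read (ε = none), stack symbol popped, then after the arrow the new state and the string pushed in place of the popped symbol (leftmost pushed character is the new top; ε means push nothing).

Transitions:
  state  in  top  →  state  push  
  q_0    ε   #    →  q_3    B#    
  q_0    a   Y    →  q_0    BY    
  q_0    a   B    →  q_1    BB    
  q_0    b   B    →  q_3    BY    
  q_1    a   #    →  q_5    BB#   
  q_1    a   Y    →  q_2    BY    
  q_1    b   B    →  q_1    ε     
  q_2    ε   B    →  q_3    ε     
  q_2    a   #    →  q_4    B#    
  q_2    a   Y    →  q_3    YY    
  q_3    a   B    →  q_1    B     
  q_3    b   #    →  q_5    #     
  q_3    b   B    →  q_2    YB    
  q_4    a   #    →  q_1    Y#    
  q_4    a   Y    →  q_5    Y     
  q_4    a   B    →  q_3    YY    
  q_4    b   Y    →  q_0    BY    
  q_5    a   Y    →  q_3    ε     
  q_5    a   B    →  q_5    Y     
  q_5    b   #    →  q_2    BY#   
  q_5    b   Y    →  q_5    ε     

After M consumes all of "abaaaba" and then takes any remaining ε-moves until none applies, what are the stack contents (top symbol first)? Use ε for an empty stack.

YYB#

(q_0, abaaaba, #)
  ε-move, top #: go to q_3, push B# → (q_3, abaaaba, B#)
  read a, top B: go to q_1, push B → (q_1, baaaba, B#)
  read b, top B: go to q_1, push ε → (q_1, aaaba, #)
  read a, top #: go to q_5, push BB# → (q_5, aaba, BB#)
  read a, top B: go to q_5, push Y → (q_5, aba, YB#)
  read a, top Y: go to q_3, push ε → (q_3, ba, B#)
  read b, top B: go to q_2, push YB → (q_2, a, YB#)
  read a, top Y: go to q_3, push YY → (q_3, ε, YYB#)
All input consumed in state q_3 with stack YYB#.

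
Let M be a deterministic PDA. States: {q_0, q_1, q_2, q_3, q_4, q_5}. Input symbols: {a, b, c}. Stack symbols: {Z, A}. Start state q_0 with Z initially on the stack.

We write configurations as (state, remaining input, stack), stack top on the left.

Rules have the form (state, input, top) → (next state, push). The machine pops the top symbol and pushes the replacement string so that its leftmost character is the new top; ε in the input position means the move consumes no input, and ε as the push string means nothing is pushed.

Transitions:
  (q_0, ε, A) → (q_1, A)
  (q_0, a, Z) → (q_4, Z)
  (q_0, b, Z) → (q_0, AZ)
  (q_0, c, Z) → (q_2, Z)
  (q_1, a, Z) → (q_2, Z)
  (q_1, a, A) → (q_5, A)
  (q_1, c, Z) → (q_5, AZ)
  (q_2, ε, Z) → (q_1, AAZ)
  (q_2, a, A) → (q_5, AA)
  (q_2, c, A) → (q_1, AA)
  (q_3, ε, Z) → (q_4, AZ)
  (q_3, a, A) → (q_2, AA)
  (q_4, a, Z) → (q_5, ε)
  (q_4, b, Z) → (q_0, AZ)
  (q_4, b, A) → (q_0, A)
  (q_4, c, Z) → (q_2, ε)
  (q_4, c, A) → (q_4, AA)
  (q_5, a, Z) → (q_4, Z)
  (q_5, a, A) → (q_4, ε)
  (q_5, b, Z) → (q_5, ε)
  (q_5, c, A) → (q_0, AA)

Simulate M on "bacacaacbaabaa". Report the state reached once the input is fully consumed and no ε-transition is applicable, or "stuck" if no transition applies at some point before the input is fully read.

q_4

(q_0, bacacaacbaabaa, Z) ⊢ (q_0, acacaacbaabaa, AZ) ⊢ (q_1, acacaacbaabaa, AZ) ⊢ (q_5, cacaacbaabaa, AZ) ⊢ (q_0, acaacbaabaa, AAZ) ⊢ (q_1, acaacbaabaa, AAZ) ⊢ (q_5, caacbaabaa, AAZ) ⊢ (q_0, aacbaabaa, AAAZ) ⊢ (q_1, aacbaabaa, AAAZ) ⊢ (q_5, acbaabaa, AAAZ) ⊢ (q_4, cbaabaa, AAZ) ⊢ (q_4, baabaa, AAAZ) ⊢ (q_0, aabaa, AAAZ) ⊢ (q_1, aabaa, AAAZ) ⊢ (q_5, abaa, AAAZ) ⊢ (q_4, baa, AAZ) ⊢ (q_0, aa, AAZ) ⊢ (q_1, aa, AAZ) ⊢ (q_5, a, AAZ) ⊢ (q_4, ε, AZ)
All input consumed; M is in state q_4.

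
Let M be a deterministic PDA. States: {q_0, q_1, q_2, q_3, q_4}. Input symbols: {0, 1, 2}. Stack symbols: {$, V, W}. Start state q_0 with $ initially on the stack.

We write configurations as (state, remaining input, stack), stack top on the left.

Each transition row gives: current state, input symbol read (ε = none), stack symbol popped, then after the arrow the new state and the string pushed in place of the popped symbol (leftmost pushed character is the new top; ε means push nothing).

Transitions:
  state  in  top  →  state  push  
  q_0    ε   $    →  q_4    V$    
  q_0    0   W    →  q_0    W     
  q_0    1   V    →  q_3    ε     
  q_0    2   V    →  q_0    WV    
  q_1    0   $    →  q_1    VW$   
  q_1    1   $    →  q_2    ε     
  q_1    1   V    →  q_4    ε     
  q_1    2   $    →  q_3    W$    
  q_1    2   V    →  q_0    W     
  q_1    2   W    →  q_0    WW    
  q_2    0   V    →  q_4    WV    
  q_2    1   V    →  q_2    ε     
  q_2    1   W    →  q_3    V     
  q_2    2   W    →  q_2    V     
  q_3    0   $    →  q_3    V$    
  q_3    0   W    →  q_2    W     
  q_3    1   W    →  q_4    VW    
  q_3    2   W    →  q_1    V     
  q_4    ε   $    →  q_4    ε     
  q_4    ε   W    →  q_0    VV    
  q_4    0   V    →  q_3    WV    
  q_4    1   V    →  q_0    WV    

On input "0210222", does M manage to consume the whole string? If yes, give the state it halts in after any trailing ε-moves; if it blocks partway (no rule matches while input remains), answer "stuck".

(q_0, 0210222, $) ⊢ (q_4, 0210222, V$) ⊢ (q_3, 210222, WV$) ⊢ (q_1, 10222, VV$) ⊢ (q_4, 0222, V$) ⊢ (q_3, 222, WV$) ⊢ (q_1, 22, VV$) ⊢ (q_0, 2, WV$)
No transition for (q_0, 2, top W); M blocks with input 2 remaining.

stuck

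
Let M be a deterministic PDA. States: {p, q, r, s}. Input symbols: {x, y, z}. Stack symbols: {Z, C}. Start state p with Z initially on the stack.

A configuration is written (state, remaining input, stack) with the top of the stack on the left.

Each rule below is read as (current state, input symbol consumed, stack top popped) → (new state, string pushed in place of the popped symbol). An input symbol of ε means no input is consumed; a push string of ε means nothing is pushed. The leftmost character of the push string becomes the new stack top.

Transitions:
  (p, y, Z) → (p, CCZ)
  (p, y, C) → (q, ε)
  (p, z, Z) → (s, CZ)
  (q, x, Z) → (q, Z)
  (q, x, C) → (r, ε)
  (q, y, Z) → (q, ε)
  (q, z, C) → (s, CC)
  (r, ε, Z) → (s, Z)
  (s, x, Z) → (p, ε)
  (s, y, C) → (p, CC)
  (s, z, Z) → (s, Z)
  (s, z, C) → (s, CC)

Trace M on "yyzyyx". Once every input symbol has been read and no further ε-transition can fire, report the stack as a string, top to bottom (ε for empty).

(p, yyzyyx, Z) ⊢ (p, yzyyx, CCZ) ⊢ (q, zyyx, CZ) ⊢ (s, yyx, CCZ) ⊢ (p, yx, CCCZ) ⊢ (q, x, CCZ) ⊢ (r, ε, CZ)
All input consumed in state r with stack CZ.

CZ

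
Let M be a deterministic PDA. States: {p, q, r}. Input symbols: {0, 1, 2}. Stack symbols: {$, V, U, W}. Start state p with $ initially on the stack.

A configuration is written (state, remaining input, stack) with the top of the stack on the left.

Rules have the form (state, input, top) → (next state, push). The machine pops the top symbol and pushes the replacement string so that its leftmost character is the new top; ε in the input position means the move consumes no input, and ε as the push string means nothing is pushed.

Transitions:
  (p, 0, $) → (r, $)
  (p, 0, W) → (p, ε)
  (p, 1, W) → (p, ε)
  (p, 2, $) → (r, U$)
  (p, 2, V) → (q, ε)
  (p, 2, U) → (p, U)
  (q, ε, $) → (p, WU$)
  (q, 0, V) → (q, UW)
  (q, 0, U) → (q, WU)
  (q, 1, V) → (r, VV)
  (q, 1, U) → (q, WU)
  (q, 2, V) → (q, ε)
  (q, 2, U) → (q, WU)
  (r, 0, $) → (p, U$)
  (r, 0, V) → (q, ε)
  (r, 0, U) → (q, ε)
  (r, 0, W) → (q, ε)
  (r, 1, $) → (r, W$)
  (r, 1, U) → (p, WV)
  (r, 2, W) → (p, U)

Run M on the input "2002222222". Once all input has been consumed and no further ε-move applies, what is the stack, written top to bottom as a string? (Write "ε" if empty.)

(p, 2002222222, $) ⊢ (r, 002222222, U$) ⊢ (q, 02222222, $) ⊢ (p, 02222222, WU$) ⊢ (p, 2222222, U$) ⊢ (p, 222222, U$) ⊢ (p, 22222, U$) ⊢ (p, 2222, U$) ⊢ (p, 222, U$) ⊢ (p, 22, U$) ⊢ (p, 2, U$) ⊢ (p, ε, U$)
All input consumed in state p with stack U$.

U$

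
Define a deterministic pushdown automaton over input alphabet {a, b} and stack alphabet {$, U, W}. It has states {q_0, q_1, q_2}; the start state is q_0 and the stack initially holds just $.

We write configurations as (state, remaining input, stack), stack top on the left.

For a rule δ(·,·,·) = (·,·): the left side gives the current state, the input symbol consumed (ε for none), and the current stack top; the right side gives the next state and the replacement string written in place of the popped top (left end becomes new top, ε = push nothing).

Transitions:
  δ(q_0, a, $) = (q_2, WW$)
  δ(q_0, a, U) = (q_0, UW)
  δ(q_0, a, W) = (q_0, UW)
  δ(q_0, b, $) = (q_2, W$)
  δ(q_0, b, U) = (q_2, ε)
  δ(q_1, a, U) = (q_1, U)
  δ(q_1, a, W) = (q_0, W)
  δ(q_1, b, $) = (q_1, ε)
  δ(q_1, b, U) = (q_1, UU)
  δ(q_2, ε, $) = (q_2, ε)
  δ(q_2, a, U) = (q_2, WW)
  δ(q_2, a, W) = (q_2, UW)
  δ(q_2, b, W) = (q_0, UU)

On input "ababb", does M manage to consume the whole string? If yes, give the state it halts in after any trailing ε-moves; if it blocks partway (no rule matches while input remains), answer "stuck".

(q_0, ababb, $)
  read a, top $: go to q_2, push WW$ → (q_2, babb, WW$)
  read b, top W: go to q_0, push UU → (q_0, abb, UUW$)
  read a, top U: go to q_0, push UW → (q_0, bb, UWUW$)
  read b, top U: go to q_2, push ε → (q_2, b, WUW$)
  read b, top W: go to q_0, push UU → (q_0, ε, UUUW$)
All input consumed; M is in state q_0.

q_0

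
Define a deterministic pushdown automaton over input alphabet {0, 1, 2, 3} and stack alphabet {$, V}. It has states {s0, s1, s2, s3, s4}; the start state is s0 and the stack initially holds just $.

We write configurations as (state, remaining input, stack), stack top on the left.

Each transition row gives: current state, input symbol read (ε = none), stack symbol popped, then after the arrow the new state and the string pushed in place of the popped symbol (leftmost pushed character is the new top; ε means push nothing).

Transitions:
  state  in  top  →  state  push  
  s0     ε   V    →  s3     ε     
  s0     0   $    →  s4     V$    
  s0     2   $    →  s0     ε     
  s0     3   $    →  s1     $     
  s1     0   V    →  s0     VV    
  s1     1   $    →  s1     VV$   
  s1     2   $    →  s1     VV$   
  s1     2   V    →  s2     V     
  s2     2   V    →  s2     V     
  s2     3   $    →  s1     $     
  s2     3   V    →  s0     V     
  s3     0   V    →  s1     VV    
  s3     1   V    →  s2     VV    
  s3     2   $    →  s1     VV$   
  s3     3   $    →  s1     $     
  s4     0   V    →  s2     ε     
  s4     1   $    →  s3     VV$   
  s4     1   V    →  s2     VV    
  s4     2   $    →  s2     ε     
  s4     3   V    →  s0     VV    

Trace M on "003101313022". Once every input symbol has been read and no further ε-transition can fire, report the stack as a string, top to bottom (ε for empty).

(s0, 003101313022, $)
  read 0, top $: go to s4, push V$ → (s4, 03101313022, V$)
  read 0, top V: go to s2, push ε → (s2, 3101313022, $)
  read 3, top $: go to s1, push $ → (s1, 101313022, $)
  read 1, top $: go to s1, push VV$ → (s1, 01313022, VV$)
  read 0, top V: go to s0, push VV → (s0, 1313022, VVV$)
  ε-move, top V: go to s3, push ε → (s3, 1313022, VV$)
  read 1, top V: go to s2, push VV → (s2, 313022, VVV$)
  read 3, top V: go to s0, push V → (s0, 13022, VVV$)
  ε-move, top V: go to s3, push ε → (s3, 13022, VV$)
  read 1, top V: go to s2, push VV → (s2, 3022, VVV$)
  read 3, top V: go to s0, push V → (s0, 022, VVV$)
  ε-move, top V: go to s3, push ε → (s3, 022, VV$)
  read 0, top V: go to s1, push VV → (s1, 22, VVV$)
  read 2, top V: go to s2, push V → (s2, 2, VVV$)
  read 2, top V: go to s2, push V → (s2, ε, VVV$)
All input consumed in state s2 with stack VVV$.

VVV$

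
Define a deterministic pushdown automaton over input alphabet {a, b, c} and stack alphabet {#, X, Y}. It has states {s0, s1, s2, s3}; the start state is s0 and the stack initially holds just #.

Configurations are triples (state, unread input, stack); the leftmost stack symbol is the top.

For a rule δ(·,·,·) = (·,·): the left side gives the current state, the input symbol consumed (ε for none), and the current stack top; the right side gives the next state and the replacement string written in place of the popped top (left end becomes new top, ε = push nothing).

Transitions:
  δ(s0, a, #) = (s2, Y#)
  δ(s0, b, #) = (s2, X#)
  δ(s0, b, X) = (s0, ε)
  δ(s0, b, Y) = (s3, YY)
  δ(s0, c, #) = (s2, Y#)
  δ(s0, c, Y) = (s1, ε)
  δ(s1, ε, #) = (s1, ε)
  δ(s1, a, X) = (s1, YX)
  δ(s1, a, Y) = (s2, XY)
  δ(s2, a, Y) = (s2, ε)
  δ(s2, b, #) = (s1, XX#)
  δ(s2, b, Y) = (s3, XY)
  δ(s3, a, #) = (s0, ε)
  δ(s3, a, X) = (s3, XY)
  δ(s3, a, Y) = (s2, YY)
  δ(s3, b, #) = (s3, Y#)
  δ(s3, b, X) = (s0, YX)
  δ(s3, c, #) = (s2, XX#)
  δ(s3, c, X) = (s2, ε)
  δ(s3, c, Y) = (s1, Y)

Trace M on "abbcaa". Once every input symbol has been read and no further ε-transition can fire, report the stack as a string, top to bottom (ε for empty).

(s0, abbcaa, #) ⊢ (s2, bbcaa, Y#) ⊢ (s3, bcaa, XY#) ⊢ (s0, caa, YXY#) ⊢ (s1, aa, XY#) ⊢ (s1, a, YXY#) ⊢ (s2, ε, XYXY#)
All input consumed in state s2 with stack XYXY#.

XYXY#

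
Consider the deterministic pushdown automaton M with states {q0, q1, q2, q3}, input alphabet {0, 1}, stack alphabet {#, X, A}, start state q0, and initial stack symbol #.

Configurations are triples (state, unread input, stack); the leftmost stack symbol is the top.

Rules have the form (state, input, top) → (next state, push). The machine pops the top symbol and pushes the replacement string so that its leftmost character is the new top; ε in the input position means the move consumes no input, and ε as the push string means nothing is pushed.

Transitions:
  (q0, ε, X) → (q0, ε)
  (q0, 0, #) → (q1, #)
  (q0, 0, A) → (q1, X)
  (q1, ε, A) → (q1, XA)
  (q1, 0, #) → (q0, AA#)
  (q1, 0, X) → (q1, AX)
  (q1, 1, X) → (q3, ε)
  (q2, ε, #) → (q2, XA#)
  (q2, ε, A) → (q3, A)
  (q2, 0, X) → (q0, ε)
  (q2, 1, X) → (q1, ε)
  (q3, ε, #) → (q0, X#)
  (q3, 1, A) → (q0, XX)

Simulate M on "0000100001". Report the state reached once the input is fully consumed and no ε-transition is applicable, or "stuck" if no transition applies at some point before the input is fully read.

(q0, 0000100001, #) ⊢ (q1, 000100001, #) ⊢ (q0, 00100001, AA#) ⊢ (q1, 0100001, XA#) ⊢ (q1, 100001, AXA#) ⊢ (q1, 100001, XAXA#) ⊢ (q3, 00001, AXA#)
No transition for (q3, 0, top A); M blocks with input 00001 remaining.

stuck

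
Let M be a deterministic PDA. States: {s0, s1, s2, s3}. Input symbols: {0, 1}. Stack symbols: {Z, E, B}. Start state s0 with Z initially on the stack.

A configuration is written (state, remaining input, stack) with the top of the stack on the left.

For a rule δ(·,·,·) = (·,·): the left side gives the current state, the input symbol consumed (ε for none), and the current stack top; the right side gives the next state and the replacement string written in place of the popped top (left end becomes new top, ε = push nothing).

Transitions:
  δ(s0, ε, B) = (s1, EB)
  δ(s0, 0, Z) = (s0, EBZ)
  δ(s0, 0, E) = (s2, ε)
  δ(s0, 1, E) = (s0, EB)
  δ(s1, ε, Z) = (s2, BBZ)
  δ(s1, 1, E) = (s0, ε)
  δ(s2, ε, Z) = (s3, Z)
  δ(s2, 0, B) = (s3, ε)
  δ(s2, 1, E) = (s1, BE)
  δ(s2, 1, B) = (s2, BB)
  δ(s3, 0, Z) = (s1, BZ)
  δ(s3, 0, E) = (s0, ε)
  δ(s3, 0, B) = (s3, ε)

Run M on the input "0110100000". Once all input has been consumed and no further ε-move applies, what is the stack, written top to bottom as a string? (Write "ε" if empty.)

(s0, 0110100000, Z)
  read 0, top Z: go to s0, push EBZ → (s0, 110100000, EBZ)
  read 1, top E: go to s0, push EB → (s0, 10100000, EBBZ)
  read 1, top E: go to s0, push EB → (s0, 0100000, EBBBZ)
  read 0, top E: go to s2, push ε → (s2, 100000, BBBZ)
  read 1, top B: go to s2, push BB → (s2, 00000, BBBBZ)
  read 0, top B: go to s3, push ε → (s3, 0000, BBBZ)
  read 0, top B: go to s3, push ε → (s3, 000, BBZ)
  read 0, top B: go to s3, push ε → (s3, 00, BZ)
  read 0, top B: go to s3, push ε → (s3, 0, Z)
  read 0, top Z: go to s1, push BZ → (s1, ε, BZ)
All input consumed in state s1 with stack BZ.

BZ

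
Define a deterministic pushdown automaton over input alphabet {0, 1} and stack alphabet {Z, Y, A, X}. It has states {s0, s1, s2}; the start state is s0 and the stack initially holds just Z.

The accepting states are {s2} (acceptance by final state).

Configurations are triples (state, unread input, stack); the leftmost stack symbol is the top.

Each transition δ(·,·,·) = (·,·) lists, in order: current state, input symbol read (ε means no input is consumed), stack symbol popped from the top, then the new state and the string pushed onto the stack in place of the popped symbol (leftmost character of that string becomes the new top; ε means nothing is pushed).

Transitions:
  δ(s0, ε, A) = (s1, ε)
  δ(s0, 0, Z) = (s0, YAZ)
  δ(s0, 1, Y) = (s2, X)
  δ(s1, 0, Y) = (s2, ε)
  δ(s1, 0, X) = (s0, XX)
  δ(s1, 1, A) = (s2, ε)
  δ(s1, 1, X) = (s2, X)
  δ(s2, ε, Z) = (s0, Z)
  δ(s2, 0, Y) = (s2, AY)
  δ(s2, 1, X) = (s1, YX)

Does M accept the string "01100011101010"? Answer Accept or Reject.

Reject

(s0, 01100011101010, Z)
  read 0, top Z: go to s0, push YAZ → (s0, 1100011101010, YAZ)
  read 1, top Y: go to s2, push X → (s2, 100011101010, XAZ)
  read 1, top X: go to s1, push YX → (s1, 00011101010, YXAZ)
  read 0, top Y: go to s2, push ε → (s2, 0011101010, XAZ)
No transition applies at (s2, 0011101010, XAZ); input not fully consumed.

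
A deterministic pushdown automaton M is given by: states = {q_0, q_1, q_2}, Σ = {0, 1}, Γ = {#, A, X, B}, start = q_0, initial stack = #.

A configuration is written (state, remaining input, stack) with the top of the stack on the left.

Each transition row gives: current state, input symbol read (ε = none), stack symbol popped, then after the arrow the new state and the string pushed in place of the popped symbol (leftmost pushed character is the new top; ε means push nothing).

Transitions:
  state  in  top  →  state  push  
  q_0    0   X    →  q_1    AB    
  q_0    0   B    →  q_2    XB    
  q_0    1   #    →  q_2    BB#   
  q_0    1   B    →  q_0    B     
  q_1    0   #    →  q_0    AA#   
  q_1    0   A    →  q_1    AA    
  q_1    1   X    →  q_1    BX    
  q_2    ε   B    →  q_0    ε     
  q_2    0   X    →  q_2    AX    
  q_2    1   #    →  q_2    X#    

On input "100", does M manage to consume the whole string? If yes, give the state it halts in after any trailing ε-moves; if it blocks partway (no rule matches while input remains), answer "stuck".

(q_0, 100, #)
  read 1, top #: go to q_2, push BB# → (q_2, 00, BB#)
  ε-move, top B: go to q_0, push ε → (q_0, 00, B#)
  read 0, top B: go to q_2, push XB → (q_2, 0, XB#)
  read 0, top X: go to q_2, push AX → (q_2, ε, AXB#)
All input consumed; M is in state q_2.

q_2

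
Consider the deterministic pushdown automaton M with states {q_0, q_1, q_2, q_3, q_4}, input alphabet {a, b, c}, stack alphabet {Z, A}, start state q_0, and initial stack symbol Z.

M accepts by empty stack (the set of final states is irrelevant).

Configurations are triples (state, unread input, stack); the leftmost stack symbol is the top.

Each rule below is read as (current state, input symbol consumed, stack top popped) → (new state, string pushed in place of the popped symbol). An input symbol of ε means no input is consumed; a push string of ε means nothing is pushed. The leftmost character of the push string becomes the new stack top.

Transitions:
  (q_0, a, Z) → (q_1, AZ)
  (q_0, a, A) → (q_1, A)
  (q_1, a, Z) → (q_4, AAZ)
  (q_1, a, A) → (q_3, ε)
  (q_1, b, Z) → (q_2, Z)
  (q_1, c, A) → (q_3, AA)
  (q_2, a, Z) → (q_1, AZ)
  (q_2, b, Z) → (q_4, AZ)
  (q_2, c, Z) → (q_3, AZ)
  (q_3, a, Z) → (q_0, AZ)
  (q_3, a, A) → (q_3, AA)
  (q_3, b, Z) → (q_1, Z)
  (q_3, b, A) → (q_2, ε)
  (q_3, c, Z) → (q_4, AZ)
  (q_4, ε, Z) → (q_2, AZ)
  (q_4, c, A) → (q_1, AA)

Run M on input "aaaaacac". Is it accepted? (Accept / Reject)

Reject

(q_0, aaaaacac, Z) ⊢ (q_1, aaaacac, AZ) ⊢ (q_3, aaacac, Z) ⊢ (q_0, aacac, AZ) ⊢ (q_1, acac, AZ) ⊢ (q_3, cac, Z) ⊢ (q_4, ac, AZ)
No transition applies at (q_4, ac, AZ); input not fully consumed.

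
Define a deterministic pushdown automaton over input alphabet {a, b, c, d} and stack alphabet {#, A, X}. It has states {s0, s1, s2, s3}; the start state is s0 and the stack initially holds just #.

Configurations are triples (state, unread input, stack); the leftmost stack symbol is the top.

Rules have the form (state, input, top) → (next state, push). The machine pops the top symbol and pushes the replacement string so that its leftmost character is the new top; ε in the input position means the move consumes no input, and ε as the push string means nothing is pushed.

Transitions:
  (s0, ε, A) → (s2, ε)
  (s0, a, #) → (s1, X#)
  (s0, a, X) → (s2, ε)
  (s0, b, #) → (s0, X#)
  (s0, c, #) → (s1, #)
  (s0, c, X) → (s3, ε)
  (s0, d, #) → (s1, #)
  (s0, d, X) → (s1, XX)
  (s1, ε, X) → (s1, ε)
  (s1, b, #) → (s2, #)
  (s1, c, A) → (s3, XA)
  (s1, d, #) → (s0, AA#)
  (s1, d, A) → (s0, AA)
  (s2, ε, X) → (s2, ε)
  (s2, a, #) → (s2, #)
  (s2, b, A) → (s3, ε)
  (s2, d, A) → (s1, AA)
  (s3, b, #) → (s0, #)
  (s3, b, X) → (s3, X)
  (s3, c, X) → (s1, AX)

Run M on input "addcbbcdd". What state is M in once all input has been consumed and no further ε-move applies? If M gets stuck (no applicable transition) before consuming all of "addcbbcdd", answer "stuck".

s1

(s0, addcbbcdd, #)
  read a, top #: go to s1, push X# → (s1, ddcbbcdd, X#)
  ε-move, top X: go to s1, push ε → (s1, ddcbbcdd, #)
  read d, top #: go to s0, push AA# → (s0, dcbbcdd, AA#)
  ε-move, top A: go to s2, push ε → (s2, dcbbcdd, A#)
  read d, top A: go to s1, push AA → (s1, cbbcdd, AA#)
  read c, top A: go to s3, push XA → (s3, bbcdd, XAA#)
  read b, top X: go to s3, push X → (s3, bcdd, XAA#)
  read b, top X: go to s3, push X → (s3, cdd, XAA#)
  read c, top X: go to s1, push AX → (s1, dd, AXAA#)
  read d, top A: go to s0, push AA → (s0, d, AAXAA#)
  ε-move, top A: go to s2, push ε → (s2, d, AXAA#)
  read d, top A: go to s1, push AA → (s1, ε, AAXAA#)
All input consumed; M is in state s1.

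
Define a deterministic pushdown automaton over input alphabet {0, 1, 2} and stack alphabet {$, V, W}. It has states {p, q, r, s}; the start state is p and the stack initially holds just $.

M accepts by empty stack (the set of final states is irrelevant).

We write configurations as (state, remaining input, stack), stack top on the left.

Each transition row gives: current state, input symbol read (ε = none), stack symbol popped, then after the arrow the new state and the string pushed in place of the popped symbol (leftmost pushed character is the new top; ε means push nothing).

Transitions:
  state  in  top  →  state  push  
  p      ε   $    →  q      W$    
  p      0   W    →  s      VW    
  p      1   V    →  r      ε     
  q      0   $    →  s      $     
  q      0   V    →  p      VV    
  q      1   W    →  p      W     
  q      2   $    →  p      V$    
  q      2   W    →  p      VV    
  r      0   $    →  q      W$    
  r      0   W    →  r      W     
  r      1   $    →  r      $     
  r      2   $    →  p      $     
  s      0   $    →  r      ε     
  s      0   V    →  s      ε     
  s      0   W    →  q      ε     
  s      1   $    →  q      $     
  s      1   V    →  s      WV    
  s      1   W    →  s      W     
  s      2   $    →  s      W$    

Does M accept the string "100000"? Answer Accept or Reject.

Accept

(p, 100000, $)
  ε-move, top $: go to q, push W$ → (q, 100000, W$)
  read 1, top W: go to p, push W → (p, 00000, W$)
  read 0, top W: go to s, push VW → (s, 0000, VW$)
  read 0, top V: go to s, push ε → (s, 000, W$)
  read 0, top W: go to q, push ε → (q, 00, $)
  read 0, top $: go to s, push $ → (s, 0, $)
  read 0, top $: go to r, push ε → (r, ε, ε)
All input consumed and the stack is empty.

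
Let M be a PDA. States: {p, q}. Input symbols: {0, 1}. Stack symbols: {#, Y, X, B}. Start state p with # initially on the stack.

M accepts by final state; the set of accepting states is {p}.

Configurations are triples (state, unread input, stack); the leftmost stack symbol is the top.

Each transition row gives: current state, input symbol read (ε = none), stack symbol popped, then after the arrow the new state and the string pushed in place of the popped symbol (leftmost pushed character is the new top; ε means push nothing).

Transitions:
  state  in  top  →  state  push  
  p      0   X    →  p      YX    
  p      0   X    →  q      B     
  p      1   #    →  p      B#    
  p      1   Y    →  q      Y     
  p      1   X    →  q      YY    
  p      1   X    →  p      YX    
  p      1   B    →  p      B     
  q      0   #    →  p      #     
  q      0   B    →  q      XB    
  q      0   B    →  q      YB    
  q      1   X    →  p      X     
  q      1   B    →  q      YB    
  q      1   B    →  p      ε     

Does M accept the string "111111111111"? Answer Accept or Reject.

Accept

One accepting computation: (p, 111111111111, #) ⊢ (p, 11111111111, B#) ⊢ (p, 1111111111, B#) ⊢ (p, 111111111, B#) ⊢ (p, 11111111, B#) ⊢ (p, 1111111, B#) ⊢ (p, 111111, B#) ⊢ (p, 11111, B#) ⊢ (p, 1111, B#) ⊢ (p, 111, B#) ⊢ (p, 11, B#) ⊢ (p, 1, B#) ⊢ (p, ε, B#)
All input consumed and state p ∈ F.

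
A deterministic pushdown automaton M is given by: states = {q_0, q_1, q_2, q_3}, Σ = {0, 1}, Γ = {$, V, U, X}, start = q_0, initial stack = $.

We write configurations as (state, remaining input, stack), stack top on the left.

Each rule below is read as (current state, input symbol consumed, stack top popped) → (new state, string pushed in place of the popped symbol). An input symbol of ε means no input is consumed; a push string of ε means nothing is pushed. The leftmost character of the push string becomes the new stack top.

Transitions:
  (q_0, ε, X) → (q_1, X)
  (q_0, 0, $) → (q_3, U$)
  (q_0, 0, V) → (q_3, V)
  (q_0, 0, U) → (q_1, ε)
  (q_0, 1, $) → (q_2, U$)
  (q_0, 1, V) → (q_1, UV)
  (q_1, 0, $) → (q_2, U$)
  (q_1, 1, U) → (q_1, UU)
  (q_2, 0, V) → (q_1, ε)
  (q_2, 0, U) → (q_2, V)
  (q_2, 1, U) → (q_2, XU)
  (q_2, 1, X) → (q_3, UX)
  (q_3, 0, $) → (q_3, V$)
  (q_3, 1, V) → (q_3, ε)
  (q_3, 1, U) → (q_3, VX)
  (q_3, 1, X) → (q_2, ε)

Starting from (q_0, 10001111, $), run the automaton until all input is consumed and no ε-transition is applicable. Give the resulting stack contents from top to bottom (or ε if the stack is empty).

XXU$

(q_0, 10001111, $)
  read 1, top $: go to q_2, push U$ → (q_2, 0001111, U$)
  read 0, top U: go to q_2, push V → (q_2, 001111, V$)
  read 0, top V: go to q_1, push ε → (q_1, 01111, $)
  read 0, top $: go to q_2, push U$ → (q_2, 1111, U$)
  read 1, top U: go to q_2, push XU → (q_2, 111, XU$)
  read 1, top X: go to q_3, push UX → (q_3, 11, UXU$)
  read 1, top U: go to q_3, push VX → (q_3, 1, VXXU$)
  read 1, top V: go to q_3, push ε → (q_3, ε, XXU$)
All input consumed in state q_3 with stack XXU$.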